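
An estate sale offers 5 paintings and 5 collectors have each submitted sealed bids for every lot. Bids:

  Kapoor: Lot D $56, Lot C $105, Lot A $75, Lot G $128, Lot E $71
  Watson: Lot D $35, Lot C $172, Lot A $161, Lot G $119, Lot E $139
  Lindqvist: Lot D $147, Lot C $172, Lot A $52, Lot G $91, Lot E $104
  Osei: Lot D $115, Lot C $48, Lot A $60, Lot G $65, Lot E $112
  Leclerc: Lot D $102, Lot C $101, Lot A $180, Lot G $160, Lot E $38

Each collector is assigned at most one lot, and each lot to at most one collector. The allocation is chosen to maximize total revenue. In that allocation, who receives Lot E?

Osei receives Lot E.

Optimal: Kapoor→Lot G ($128), Watson→Lot C ($172), Lindqvist→Lot D ($147), Osei→Lot E ($112), Leclerc→Lot A ($180) — total 128+172+147+112+180 = $739.
Next-best assignment: Kapoor→Lot G, Watson→Lot E, Lindqvist→Lot C, Osei→Lot D, Leclerc→Lot A = $734.
Swapping Osei↔Watson (Osei→Lot C $48, Watson→Lot E $139) loses 97.
Every other assignment is strictly worse.
Osei's own top lot is Lot D ($115), but forcing Osei→Lot D and reassigning the rest optimally gives only $734 — worse by 5.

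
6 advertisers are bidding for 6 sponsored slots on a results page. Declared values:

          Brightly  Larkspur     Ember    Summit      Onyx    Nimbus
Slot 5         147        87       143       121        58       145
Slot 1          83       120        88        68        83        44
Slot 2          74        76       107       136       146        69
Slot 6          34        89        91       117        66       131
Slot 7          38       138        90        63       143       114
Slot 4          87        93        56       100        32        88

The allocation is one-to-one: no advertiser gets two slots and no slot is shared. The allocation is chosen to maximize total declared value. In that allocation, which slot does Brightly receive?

This is the linear assignment problem.
Optimal: Brightly→Slot 4 ($87), Larkspur→Slot 1 ($120), Ember→Slot 5 ($143), Summit→Slot 2 ($136), Onyx→Slot 7 ($143), Nimbus→Slot 6 ($131) — total 87+120+143+136+143+131 = $760.
Row-greedy (each advertiser in turn takes its best remaining slot) gives $680, worse by 80.
Swapping Larkspur↔Onyx (Larkspur→Slot 7 $138, Onyx→Slot 1 $83) loses 42.
Brightly's own top slot is Slot 5 ($147), but forcing Brightly→Slot 5 and reassigning the rest optimally gives only $750 — worse by 10.

Brightly receives Slot 4.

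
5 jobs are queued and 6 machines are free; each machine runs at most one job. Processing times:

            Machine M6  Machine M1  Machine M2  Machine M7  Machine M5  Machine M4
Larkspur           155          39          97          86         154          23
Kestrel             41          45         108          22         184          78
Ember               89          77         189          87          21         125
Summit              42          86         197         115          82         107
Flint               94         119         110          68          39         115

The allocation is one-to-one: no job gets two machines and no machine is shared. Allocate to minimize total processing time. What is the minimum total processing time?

Optimal: Larkspur→Machine M4 (23 min), Kestrel→Machine M1 (45 min), Ember→Machine M5 (21 min), Summit→Machine M6 (42 min), Flint→Machine M7 (68 min) — total 23+45+21+42+68 = 199 min.
Column-greedy (each machine in turn goes to its cheapest remaining job) gives 359 min, worse by 160.
Next-best assignment: Larkspur→Machine M4, Kestrel→Machine M7, Ember→Machine M1, Summit→Machine M6, Flint→Machine M5 = 203 min.
Every other assignment is strictly worse.

Min total: 199 min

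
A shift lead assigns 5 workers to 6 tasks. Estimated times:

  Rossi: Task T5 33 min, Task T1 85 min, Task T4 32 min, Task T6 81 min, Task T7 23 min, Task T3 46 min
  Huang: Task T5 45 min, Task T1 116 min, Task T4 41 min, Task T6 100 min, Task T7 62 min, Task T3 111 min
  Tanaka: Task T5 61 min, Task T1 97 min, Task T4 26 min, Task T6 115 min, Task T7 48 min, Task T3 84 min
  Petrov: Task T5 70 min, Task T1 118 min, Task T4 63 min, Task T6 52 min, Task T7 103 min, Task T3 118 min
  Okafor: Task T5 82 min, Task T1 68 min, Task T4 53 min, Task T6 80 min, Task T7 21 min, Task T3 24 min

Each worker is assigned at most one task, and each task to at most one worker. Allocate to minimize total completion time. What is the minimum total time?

Optimal: Rossi→Task T7 (23 min), Huang→Task T5 (45 min), Tanaka→Task T4 (26 min), Petrov→Task T6 (52 min), Okafor→Task T3 (24 min) — total 23+45+26+52+24 = 170 min.
Column-greedy (each task in turn goes to its cheapest remaining worker) gives 241 min, worse by 71.
Next-best assignment: Rossi→Task T3, Huang→Task T5, Tanaka→Task T4, Petrov→Task T6, Okafor→Task T7 = 190 min.
Every other assignment is strictly worse.

Min total: 170 min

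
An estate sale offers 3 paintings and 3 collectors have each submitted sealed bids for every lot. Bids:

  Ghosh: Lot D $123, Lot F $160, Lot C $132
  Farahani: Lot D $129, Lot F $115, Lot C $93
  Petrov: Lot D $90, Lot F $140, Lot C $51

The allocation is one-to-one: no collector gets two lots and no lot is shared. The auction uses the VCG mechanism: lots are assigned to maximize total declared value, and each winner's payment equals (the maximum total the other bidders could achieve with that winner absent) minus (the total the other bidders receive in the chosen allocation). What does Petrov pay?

Efficient allocation: Ghosh→Lot C ($132), Farahani→Lot D ($129), Petrov→Lot F ($140); total welfare W = $401.
Petrov receives Lot F at value $140, so the others get W − 140 = $261.
Without Petrov: best allocation of the remaining 2 bidders over all 3 lots is Ghosh→Lot F ($160), Farahani→Lot D ($129), total $289.
VCG payment = (others' best without Petrov) − (others' welfare with Petrov) = 289 − 261 = $28.

Petrov pays $28.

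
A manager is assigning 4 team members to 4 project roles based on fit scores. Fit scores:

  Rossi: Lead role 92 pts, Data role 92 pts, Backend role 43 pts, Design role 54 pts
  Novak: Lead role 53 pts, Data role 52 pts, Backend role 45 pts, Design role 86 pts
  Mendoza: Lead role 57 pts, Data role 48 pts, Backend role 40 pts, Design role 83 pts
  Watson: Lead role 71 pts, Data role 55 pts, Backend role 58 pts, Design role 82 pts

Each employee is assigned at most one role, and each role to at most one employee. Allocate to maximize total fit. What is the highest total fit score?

Optimal: Rossi→Data role (92 pts), Novak→Design role (86 pts), Mendoza→Lead role (57 pts), Watson→Backend role (58 pts) — total 92+86+57+58 = 293 pts.
Row-greedy (each employee in turn takes its best remaining role) gives 284 pts, worse by 9.
Every other assignment is strictly worse.

Maximum total: 293 pts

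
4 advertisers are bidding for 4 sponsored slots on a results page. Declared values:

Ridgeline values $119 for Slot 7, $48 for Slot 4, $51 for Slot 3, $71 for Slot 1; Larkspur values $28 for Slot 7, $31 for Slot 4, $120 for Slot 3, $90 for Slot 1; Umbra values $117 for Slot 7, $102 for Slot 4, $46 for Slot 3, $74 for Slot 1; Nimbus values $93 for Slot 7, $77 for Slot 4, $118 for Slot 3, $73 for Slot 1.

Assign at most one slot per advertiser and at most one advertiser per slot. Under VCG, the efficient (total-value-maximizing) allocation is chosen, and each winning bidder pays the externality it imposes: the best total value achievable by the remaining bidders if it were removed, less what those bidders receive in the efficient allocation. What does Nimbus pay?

Nimbus pays $30.

Efficient allocation: Ridgeline→Slot 7 ($119), Larkspur→Slot 1 ($90), Umbra→Slot 4 ($102), Nimbus→Slot 3 ($118); total welfare W = $429.
Nimbus receives Slot 3 at value $118, so the others get W − 118 = $311.
Without Nimbus: best allocation of the remaining 3 bidders over all 4 slots is Ridgeline→Slot 7 ($119), Larkspur→Slot 3 ($120), Umbra→Slot 4 ($102), total $341.
VCG payment = (others' best without Nimbus) − (others' welfare with Nimbus) = 341 − 311 = $30.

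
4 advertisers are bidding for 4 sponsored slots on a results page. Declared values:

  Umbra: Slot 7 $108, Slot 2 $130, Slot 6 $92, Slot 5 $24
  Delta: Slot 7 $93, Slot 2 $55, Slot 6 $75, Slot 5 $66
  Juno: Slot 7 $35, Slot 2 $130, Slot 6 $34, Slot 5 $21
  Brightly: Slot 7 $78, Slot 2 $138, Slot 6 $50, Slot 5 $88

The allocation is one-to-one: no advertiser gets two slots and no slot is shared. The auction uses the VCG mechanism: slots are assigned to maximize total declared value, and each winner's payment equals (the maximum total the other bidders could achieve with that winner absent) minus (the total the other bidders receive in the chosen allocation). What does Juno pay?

Efficient allocation: Umbra→Slot 6 ($92), Delta→Slot 7 ($93), Juno→Slot 2 ($130), Brightly→Slot 5 ($88); total welfare W = $403.
Juno receives Slot 2 at value $130, so the others get W − 130 = $273.
Without Juno: best allocation of the remaining 3 bidders over all 4 slots is Umbra→Slot 6 ($92), Delta→Slot 7 ($93), Brightly→Slot 2 ($138), total $323.
VCG payment = (others' best without Juno) − (others' welfare with Juno) = 323 − 273 = $50.

Juno pays $50.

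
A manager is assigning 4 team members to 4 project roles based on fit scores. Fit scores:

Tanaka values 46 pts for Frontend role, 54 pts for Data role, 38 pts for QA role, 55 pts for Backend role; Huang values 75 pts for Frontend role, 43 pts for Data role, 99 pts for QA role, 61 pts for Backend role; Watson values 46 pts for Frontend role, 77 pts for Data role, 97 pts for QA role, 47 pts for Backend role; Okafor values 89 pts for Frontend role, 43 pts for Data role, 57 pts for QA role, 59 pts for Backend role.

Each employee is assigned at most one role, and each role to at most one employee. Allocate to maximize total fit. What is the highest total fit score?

This is a one-to-one assignment (maximum-weight bipartite matching).
Optimal: Tanaka→Backend role (55 pts), Huang→QA role (99 pts), Watson→Data role (77 pts), Okafor→Frontend role (89 pts) — total 55+99+77+89 = 320 pts.
Next-best assignment: Tanaka→Data role, Huang→Backend role, Watson→QA role, Okafor→Frontend role = 301 pts.
Every other assignment is strictly worse.

Maximum total: 320 pts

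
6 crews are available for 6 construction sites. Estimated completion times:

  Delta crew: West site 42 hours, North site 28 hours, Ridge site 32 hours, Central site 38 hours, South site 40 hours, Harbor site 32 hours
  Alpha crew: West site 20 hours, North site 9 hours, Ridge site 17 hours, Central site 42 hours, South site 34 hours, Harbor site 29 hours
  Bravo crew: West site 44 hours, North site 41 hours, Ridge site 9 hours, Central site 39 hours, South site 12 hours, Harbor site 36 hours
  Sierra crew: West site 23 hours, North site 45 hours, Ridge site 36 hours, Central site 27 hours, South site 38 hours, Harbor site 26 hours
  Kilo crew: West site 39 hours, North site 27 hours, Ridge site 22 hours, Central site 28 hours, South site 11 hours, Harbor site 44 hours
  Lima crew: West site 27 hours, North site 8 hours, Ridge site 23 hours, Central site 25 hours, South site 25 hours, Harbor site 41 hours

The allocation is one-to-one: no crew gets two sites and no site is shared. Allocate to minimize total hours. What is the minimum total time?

Minimum total: 107 hours

This is the linear assignment problem.
Optimal: Delta crew→Harbor site (32 hours), Alpha crew→West site (20 hours), Bravo crew→Ridge site (9 hours), Sierra crew→Central site (27 hours), Kilo crew→South site (11 hours), Lima crew→North site (8 hours) — total 32+20+9+27+11+8 = 107 hours.
Row-greedy (each crew in turn takes its cheapest remaining site) gives 149 hours, worse by 42.
Swapping Kilo crew↔Alpha crew (Kilo crew→West site 39 hours, Alpha crew→South site 34 hours) adds 42.
Every other assignment is strictly worse.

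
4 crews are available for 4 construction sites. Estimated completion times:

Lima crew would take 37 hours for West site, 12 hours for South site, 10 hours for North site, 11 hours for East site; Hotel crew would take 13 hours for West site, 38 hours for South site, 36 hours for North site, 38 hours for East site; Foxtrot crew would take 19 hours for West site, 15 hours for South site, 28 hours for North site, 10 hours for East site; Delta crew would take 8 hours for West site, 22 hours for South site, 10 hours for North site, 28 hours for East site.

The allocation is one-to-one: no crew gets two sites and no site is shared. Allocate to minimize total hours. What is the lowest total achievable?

Min total: 45 hours

This is the linear assignment problem.
Optimal: Lima crew→South site (12 hours), Hotel crew→West site (13 hours), Foxtrot crew→East site (10 hours), Delta crew→North site (10 hours) — total 12+13+10+10 = 45 hours.
Min-entry greedy (repeatedly take the single cheapest remaining cell) gives 66 hours, worse by 21.
Checked against all permutations: 45 hours is optimal.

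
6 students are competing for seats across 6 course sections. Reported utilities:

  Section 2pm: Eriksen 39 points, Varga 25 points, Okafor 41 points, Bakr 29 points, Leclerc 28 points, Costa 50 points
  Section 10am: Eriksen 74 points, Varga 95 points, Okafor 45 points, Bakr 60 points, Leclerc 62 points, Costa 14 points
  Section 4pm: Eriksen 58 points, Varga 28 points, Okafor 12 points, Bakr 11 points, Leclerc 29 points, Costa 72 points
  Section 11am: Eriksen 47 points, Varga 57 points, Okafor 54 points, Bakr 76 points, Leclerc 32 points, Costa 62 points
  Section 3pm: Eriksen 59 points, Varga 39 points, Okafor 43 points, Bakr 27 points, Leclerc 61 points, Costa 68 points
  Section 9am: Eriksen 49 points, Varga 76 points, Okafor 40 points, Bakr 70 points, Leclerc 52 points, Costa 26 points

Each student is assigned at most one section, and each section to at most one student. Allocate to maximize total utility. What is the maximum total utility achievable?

Max total: 400 points

Optimal: Eriksen→Section 10am (74 points), Varga→Section 9am (76 points), Okafor→Section 2pm (41 points), Bakr→Section 11am (76 points), Leclerc→Section 3pm (61 points), Costa→Section 4pm (72 points) — total 74+76+41+76+61+72 = 400 points.
Column-greedy (each section in turn goes to its best remaining student) gives 380 points, worse by 20.
Checked against all permutations: 400 points is optimal.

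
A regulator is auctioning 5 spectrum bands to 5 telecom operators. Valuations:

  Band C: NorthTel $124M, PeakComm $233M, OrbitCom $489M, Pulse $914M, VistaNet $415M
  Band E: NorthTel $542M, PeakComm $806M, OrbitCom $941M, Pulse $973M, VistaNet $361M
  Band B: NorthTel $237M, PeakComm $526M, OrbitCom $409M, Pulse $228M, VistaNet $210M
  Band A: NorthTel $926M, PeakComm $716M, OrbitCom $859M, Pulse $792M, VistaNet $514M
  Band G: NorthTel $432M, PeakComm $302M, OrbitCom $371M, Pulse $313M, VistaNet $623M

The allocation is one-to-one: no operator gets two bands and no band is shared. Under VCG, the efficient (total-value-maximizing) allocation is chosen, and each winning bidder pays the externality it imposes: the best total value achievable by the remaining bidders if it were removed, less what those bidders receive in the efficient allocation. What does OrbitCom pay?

Efficient allocation: NorthTel→Band A ($926M), PeakComm→Band B ($526M), OrbitCom→Band E ($941M), Pulse→Band C ($914M), VistaNet→Band G ($623M); total welfare W = $3930M.
OrbitCom receives Band E at value $941M, so the others get W − 941 = $2989M.
Without OrbitCom: best allocation of the remaining 4 bidders over all 5 bands is NorthTel→Band A ($926M), PeakComm→Band E ($806M), Pulse→Band C ($914M), VistaNet→Band G ($623M), total $3269M.
VCG payment = (others' best without OrbitCom) − (others' welfare with OrbitCom) = 3269 − 2989 = $280M.

OrbitCom pays $280M.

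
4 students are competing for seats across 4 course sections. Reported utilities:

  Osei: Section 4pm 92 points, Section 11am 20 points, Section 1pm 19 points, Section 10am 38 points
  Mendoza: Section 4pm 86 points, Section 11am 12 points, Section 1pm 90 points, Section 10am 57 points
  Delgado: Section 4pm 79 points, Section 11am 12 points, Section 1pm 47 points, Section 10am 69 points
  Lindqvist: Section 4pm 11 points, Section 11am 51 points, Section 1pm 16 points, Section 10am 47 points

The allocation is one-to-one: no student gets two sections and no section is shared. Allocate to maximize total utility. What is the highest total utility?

Optimal: Osei→Section 4pm (92 points), Mendoza→Section 1pm (90 points), Delgado→Section 10am (69 points), Lindqvist→Section 11am (51 points) — total 92+90+69+51 = 302 points.
Next-best assignment: Osei→Section 10am, Mendoza→Section 1pm, Delgado→Section 4pm, Lindqvist→Section 11am = 258 points.
Every other assignment is strictly worse.

Max total: 302 points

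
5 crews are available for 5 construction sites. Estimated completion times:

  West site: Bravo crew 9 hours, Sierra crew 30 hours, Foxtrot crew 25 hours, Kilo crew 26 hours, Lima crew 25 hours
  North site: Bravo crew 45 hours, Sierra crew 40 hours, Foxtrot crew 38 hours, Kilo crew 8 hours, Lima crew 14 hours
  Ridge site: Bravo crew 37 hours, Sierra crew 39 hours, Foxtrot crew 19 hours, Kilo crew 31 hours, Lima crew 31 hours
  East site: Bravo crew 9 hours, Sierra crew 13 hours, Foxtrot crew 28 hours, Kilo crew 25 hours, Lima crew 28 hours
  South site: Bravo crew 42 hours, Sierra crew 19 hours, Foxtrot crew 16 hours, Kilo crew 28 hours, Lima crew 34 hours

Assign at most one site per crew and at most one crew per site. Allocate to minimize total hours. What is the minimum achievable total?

Min total: 77 hours

Optimal: Bravo crew→West site (9 hours), Sierra crew→East site (13 hours), Foxtrot crew→South site (16 hours), Kilo crew→North site (8 hours), Lima crew→Ridge site (31 hours) — total 9+13+16+8+31 = 77 hours.
Column-greedy (each site in turn goes to its cheapest remaining crew) gives 83 hours, worse by 6.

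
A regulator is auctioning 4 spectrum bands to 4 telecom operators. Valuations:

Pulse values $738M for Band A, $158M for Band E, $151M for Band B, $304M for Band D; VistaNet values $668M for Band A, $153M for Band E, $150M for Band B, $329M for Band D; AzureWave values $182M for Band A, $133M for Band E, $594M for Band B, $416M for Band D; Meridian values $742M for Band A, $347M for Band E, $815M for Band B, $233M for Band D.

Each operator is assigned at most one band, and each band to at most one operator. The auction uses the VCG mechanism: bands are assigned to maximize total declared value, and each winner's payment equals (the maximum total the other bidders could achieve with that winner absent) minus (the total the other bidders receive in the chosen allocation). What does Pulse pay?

Efficient allocation: Pulse→Band A ($738M), VistaNet→Band E ($153M), AzureWave→Band D ($416M), Meridian→Band B ($815M); total welfare W = $2122M.
Pulse receives Band A at value $738M, so the others get W − 738 = $1384M.
Without Pulse: best allocation of the remaining 3 bidders over all 4 bands is VistaNet→Band A ($668M), AzureWave→Band D ($416M), Meridian→Band B ($815M), total $1899M.
VCG payment = (others' best without Pulse) − (others' welfare with Pulse) = 1899 − 1384 = $515M.

Pulse pays $515M.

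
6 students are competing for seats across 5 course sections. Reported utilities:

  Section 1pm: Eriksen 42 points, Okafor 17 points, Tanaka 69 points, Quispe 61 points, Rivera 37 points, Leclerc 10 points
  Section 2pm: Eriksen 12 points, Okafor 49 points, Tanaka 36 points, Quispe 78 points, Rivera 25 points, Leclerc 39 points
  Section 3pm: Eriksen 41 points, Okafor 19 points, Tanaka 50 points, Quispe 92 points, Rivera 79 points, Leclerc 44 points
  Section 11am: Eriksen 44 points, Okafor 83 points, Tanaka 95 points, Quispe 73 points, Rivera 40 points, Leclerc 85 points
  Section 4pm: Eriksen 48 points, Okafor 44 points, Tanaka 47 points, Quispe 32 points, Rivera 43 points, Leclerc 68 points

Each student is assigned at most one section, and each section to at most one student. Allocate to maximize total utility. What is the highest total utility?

This is a one-to-one assignment (maximum-weight bipartite matching).
Optimal: Tanaka→Section 1pm (69 points), Quispe→Section 2pm (78 points), Rivera→Section 3pm (79 points), Okafor→Section 11am (83 points), Leclerc→Section 4pm (68 points) — total 69+78+79+83+68 = 377 points.
Column-greedy (each section in turn goes to its best remaining student) gives 359 points, worse by 18.
Checked against all permutations: 377 points is optimal.

Maximum total: 377 points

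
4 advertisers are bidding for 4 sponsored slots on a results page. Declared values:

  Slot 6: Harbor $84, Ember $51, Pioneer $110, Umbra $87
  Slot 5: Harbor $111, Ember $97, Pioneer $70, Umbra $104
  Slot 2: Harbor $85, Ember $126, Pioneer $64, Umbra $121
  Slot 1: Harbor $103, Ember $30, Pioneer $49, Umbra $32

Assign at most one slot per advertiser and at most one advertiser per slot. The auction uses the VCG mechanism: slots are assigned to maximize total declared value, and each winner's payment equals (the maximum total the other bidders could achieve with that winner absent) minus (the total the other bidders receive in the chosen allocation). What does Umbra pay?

Efficient allocation: Harbor→Slot 1 ($103), Ember→Slot 2 ($126), Pioneer→Slot 6 ($110), Umbra→Slot 5 ($104); total welfare W = $443.
Umbra receives Slot 5 at value $104, so the others get W − 104 = $339.
Without Umbra: best allocation of the remaining 3 bidders over all 4 slots is Harbor→Slot 5 ($111), Ember→Slot 2 ($126), Pioneer→Slot 6 ($110), total $347.
VCG payment = (others' best without Umbra) − (others' welfare with Umbra) = 347 − 339 = $8.

Umbra pays $8.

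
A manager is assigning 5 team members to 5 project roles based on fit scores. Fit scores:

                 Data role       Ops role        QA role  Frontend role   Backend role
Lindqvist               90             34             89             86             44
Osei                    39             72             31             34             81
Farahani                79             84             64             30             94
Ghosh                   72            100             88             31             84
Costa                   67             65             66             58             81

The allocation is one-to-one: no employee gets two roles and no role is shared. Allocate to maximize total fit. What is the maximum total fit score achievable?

Maximum total: 412 pts

Treat this as an assignment problem: match each employee to one role.
Optimal: Lindqvist→Frontend role (86 pts), Osei→Backend role (81 pts), Farahani→Data role (79 pts), Ghosh→Ops role (100 pts), Costa→QA role (66 pts) — total 86+81+79+100+66 = 412 pts.
Row-greedy (each employee in turn takes its best remaining role) gives 401 pts, worse by 11.
Next-best assignment: Lindqvist→QA role, Osei→Backend role, Farahani→Data role, Ghosh→Ops role, Costa→Frontend role = 407 pts.
Swapping Osei↔Lindqvist (Osei→Frontend role 34 pts, Lindqvist→Backend role 44 pts) loses 89.
No other one-to-one assignment exceeds 412 pts.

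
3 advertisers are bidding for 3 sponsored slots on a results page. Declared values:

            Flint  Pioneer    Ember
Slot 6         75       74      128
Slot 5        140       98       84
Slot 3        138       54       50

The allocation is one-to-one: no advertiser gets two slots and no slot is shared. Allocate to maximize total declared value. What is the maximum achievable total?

This is a one-to-one assignment (maximum-weight bipartite matching).
Optimal: Flint→Slot 3 ($138), Pioneer→Slot 5 ($98), Ember→Slot 6 ($128) — total 138+98+128 = $364.
Swapping Pioneer↔Flint (Pioneer→Slot 3 $54, Flint→Slot 5 $140) loses 42.

Max total: $364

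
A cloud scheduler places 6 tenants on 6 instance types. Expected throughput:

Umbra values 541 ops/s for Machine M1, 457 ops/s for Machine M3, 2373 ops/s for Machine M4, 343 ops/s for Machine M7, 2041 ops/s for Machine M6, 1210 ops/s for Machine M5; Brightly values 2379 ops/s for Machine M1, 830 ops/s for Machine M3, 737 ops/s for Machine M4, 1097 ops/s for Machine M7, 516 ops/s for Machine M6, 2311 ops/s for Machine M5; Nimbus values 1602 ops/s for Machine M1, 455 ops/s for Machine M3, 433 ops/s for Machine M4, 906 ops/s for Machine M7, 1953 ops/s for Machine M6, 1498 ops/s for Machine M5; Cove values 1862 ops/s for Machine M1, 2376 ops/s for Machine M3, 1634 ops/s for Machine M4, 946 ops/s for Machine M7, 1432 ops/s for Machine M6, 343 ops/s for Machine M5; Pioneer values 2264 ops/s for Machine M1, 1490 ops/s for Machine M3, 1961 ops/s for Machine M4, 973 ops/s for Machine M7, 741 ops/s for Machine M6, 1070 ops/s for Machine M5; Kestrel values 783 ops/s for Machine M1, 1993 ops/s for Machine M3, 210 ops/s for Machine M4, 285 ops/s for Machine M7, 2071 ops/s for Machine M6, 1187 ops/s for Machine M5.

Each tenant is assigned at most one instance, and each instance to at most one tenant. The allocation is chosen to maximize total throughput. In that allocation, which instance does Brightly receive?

Optimal: Umbra→Machine M4 (2373 ops/s), Brightly→Machine M5 (2311 ops/s), Nimbus→Machine M7 (906 ops/s), Cove→Machine M3 (2376 ops/s), Pioneer→Machine M1 (2264 ops/s), Kestrel→Machine M6 (2071 ops/s) — total 2373+2311+906+2376+2264+2071 = 12301 ops/s.
Column-greedy (each instance in turn goes to its best remaining tenant) gives 11670 ops/s, worse by 631.
Next-best assignment: Umbra→Machine M4, Brightly→Machine M5, Nimbus→Machine M6, Cove→Machine M7, Pioneer→Machine M1, Kestrel→Machine M3 = 11840 ops/s.
No other one-to-one assignment exceeds 12301 ops/s.
Brightly's own top instance is Machine M1 (2379 ops/s), but forcing Brightly→Machine M1 and reassigning the rest optimally gives only 11670 ops/s — worse by 631.

Brightly receives Machine M5.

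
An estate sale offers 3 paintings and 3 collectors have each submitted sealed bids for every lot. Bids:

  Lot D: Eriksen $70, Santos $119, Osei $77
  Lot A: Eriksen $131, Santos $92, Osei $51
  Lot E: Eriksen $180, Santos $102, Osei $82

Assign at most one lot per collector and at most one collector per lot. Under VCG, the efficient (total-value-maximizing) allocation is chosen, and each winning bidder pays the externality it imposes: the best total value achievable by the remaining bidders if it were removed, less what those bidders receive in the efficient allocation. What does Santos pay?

Efficient allocation: Eriksen→Lot E ($180), Santos→Lot D ($119), Osei→Lot A ($51); total welfare W = $350.
Santos receives Lot D at value $119, so the others get W − 119 = $231.
Without Santos: best allocation of the remaining 2 bidders over all 3 lots is Eriksen→Lot E ($180), Osei→Lot D ($77), total $257.
VCG payment = (others' best without Santos) − (others' welfare with Santos) = 257 − 231 = $26.

Santos pays $26.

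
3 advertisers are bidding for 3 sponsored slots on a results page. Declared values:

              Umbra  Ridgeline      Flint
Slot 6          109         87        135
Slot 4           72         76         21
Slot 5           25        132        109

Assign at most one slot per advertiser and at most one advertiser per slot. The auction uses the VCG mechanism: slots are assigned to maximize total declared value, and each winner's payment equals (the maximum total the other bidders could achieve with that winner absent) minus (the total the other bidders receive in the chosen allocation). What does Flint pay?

Efficient allocation: Umbra→Slot 4 ($72), Ridgeline→Slot 5 ($132), Flint→Slot 6 ($135); total welfare W = $339.
Flint receives Slot 6 at value $135, so the others get W − 135 = $204.
Without Flint: best allocation of the remaining 2 bidders over all 3 slots is Umbra→Slot 6 ($109), Ridgeline→Slot 5 ($132), total $241.
VCG payment = (others' best without Flint) − (others' welfare with Flint) = 241 − 204 = $37.

Flint pays $37.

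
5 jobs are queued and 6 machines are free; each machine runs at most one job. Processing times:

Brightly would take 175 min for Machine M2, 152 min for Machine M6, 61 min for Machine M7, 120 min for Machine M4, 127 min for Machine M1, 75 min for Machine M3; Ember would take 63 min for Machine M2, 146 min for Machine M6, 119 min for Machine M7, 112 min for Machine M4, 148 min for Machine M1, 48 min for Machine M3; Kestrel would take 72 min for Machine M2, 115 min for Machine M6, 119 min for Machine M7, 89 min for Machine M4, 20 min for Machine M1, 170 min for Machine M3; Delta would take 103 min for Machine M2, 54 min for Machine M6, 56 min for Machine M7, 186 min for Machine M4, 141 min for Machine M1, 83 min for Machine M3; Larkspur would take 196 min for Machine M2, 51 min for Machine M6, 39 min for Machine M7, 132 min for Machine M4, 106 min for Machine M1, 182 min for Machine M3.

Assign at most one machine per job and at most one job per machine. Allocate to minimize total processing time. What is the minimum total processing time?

Minimum total: 251 min

This is the linear assignment problem.
Optimal: Brightly→Machine M3 (75 min), Ember→Machine M2 (63 min), Kestrel→Machine M1 (20 min), Delta→Machine M6 (54 min), Larkspur→Machine M7 (39 min) — total 75+63+20+54+39 = 251 min.
Row-greedy (each job in turn takes its cheapest remaining machine) gives 315 min, worse by 64.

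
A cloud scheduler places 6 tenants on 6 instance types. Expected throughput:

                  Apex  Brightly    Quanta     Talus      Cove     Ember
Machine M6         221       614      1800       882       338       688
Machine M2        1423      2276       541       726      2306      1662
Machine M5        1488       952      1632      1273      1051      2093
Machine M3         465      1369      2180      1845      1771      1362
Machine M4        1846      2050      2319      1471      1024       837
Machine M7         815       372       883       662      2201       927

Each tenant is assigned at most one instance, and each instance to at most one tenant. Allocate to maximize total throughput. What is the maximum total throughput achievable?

Max total: 12061 ops/s

This is a one-to-one assignment (maximum-weight bipartite matching).
Optimal: Apex→Machine M4 (1846 ops/s), Brightly→Machine M2 (2276 ops/s), Quanta→Machine M6 (1800 ops/s), Talus→Machine M3 (1845 ops/s), Cove→Machine M7 (2201 ops/s), Ember→Machine M5 (2093 ops/s) — total 1846+2276+1800+1845+2201+2093 = 12061 ops/s.
Max-entry greedy (repeatedly take the single best remaining cell) gives 9992 ops/s, worse by 2069.
Swapping Apex↔Talus (Apex→Machine M3 465 ops/s, Talus→Machine M4 1471 ops/s) loses 1755.
No other one-to-one assignment exceeds 12061 ops/s.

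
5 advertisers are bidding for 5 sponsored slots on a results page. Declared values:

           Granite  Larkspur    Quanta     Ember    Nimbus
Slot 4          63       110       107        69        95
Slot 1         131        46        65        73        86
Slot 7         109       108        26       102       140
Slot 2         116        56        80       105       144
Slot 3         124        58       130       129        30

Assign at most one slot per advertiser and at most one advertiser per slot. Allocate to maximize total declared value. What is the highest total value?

Max total: $619

This is a one-to-one assignment (maximum-weight bipartite matching).
Optimal: Granite→Slot 1 ($131), Larkspur→Slot 7 ($108), Quanta→Slot 4 ($107), Ember→Slot 3 ($129), Nimbus→Slot 2 ($144) — total 131+108+107+129+144 = $619.
Column-greedy (each slot in turn goes to its best remaining advertiser) gives $616, worse by 3.
Next-best assignment: Granite→Slot 1, Larkspur→Slot 4, Quanta→Slot 3, Ember→Slot 7, Nimbus→Slot 2 = $617.
Swapping Quanta↔Nimbus (Quanta→Slot 2 $80, Nimbus→Slot 4 $95) loses 76.
No other one-to-one assignment exceeds $619.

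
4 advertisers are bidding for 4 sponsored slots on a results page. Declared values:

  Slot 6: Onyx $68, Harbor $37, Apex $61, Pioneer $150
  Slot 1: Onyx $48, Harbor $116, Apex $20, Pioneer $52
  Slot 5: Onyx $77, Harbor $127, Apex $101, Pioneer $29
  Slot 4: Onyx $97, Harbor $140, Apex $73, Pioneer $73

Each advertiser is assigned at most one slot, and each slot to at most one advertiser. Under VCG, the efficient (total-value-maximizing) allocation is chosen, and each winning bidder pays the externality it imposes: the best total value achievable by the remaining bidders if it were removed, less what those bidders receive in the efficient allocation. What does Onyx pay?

Efficient allocation: Onyx→Slot 4 ($97), Harbor→Slot 1 ($116), Apex→Slot 5 ($101), Pioneer→Slot 6 ($150); total welfare W = $464.
Onyx receives Slot 4 at value $97, so the others get W − 97 = $367.
Without Onyx: best allocation of the remaining 3 bidders over all 4 slots is Harbor→Slot 4 ($140), Apex→Slot 5 ($101), Pioneer→Slot 6 ($150), total $391.
VCG payment = (others' best without Onyx) − (others' welfare with Onyx) = 391 − 367 = $24.

Onyx pays $24.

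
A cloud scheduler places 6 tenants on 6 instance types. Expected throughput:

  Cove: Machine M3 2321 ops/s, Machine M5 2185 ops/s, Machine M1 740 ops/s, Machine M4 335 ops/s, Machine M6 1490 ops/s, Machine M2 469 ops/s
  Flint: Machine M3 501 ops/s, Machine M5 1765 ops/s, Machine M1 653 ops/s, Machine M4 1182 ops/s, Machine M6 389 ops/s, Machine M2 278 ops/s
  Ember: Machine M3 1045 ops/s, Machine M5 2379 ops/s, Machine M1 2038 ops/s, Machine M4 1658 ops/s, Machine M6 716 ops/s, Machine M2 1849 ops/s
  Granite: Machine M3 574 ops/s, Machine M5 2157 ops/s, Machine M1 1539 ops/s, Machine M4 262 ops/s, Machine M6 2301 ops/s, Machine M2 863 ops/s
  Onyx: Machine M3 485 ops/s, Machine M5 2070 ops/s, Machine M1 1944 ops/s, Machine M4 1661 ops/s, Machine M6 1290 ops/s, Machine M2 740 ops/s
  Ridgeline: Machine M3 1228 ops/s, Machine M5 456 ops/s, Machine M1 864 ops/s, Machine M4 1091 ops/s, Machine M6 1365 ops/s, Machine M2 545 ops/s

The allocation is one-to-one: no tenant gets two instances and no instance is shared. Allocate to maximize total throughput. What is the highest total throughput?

Treat this as an assignment problem: match each tenant to one instance.
Optimal: Cove→Machine M3 (2321 ops/s), Flint→Machine M5 (1765 ops/s), Ember→Machine M2 (1849 ops/s), Granite→Machine M6 (2301 ops/s), Onyx→Machine M1 (1944 ops/s), Ridgeline→Machine M4 (1091 ops/s) — total 2321+1765+1849+2301+1944+1091 = 11271 ops/s.
Row-greedy (each tenant in turn takes its best remaining instance) gives 10631 ops/s, worse by 640.

Maximum total: 11271 ops/s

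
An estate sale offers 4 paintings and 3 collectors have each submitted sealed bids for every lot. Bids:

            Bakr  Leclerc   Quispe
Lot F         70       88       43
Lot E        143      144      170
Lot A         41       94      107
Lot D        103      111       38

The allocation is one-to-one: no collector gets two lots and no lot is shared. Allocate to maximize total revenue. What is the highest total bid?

Maximum total: $367

Optimal: Bakr→Lot D ($103), Leclerc→Lot A ($94), Quispe→Lot E ($170) — total 103+94+170 = $367.
Max-entry greedy (repeatedly take the single best remaining cell) gives $351, worse by 16.
Swapping Quispe↔Bakr (Quispe→Lot D $38, Bakr→Lot E $143) loses 92.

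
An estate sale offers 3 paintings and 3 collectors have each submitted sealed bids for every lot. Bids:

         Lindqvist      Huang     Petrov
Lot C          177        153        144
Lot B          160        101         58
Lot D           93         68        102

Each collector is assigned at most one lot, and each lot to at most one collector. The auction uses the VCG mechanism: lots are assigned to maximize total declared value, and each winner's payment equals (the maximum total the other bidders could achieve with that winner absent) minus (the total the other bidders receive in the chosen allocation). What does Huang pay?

Huang pays $42.

Efficient allocation: Lindqvist→Lot B ($160), Huang→Lot C ($153), Petrov→Lot D ($102); total welfare W = $415.
Huang receives Lot C at value $153, so the others get W − 153 = $262.
Without Huang: best allocation of the remaining 2 bidders over all 3 lots is Lindqvist→Lot B ($160), Petrov→Lot C ($144), total $304.
VCG payment = (others' best without Huang) − (others' welfare with Huang) = 304 − 262 = $42.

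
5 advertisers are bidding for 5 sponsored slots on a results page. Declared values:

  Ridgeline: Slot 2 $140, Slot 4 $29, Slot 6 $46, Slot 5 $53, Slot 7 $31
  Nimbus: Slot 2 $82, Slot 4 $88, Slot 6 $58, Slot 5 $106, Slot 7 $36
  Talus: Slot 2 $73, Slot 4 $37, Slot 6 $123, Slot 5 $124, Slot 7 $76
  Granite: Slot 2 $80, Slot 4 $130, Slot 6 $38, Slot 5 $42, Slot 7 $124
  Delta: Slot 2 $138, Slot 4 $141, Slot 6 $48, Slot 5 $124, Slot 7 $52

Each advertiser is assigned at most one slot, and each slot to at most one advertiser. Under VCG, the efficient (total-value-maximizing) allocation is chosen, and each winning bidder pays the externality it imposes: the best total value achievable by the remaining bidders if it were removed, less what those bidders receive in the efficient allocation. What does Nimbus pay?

Nimbus pays $1.

Efficient allocation: Ridgeline→Slot 2 ($140), Nimbus→Slot 5 ($106), Talus→Slot 6 ($123), Granite→Slot 7 ($124), Delta→Slot 4 ($141); total welfare W = $634.
Nimbus receives Slot 5 at value $106, so the others get W − 106 = $528.
Without Nimbus: best allocation of the remaining 4 bidders over all 5 slots is Ridgeline→Slot 2 ($140), Talus→Slot 5 ($124), Granite→Slot 7 ($124), Delta→Slot 4 ($141), total $529.
VCG payment = (others' best without Nimbus) − (others' welfare with Nimbus) = 529 − 528 = $1.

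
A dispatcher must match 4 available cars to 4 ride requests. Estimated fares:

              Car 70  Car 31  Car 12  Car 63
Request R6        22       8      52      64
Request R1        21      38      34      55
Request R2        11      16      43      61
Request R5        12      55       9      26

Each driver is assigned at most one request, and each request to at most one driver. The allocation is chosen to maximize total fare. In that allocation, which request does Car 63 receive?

Optimal: Car 70→Request R1 ($21), Car 31→Request R5 ($55), Car 12→Request R6 ($52), Car 63→Request R2 ($61) — total 21+55+52+61 = $189.
Max-entry greedy (repeatedly take the single best remaining cell) gives $183, worse by 6.
Next-best assignment: Car 70→Request R1, Car 31→Request R5, Car 12→Request R2, Car 63→Request R6 = $183.
Car 63's own top request is Request R6 ($64), but forcing Car 63→Request R6 and reassigning the rest optimally gives only $183 — worse by 6.

Car 63 receives Request R2.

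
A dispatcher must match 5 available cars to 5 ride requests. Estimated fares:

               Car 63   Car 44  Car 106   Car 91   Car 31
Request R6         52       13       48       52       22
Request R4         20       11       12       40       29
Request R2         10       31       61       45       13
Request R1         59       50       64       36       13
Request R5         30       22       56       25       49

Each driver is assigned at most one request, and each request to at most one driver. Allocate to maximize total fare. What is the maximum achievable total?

Treat this as an assignment problem: match each driver to one request.
Optimal: Car 63→Request R6 ($52), Car 44→Request R1 ($50), Car 106→Request R2 ($61), Car 91→Request R4 ($40), Car 31→Request R5 ($49) — total 52+50+61+40+49 = $252.
Max-entry greedy (repeatedly take the single best remaining cell) gives $221, worse by 31.
Next-best assignment: Car 63→Request R6, Car 44→Request R2, Car 106→Request R1, Car 91→Request R4, Car 31→Request R5 = $236.

Max total: $252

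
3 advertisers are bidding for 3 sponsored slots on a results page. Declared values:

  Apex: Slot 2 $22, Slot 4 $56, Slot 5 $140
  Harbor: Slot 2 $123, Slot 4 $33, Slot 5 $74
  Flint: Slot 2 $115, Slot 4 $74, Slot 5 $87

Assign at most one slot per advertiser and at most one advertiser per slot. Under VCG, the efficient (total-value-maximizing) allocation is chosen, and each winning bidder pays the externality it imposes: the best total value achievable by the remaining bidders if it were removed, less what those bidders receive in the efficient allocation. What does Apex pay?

Efficient allocation: Apex→Slot 5 ($140), Harbor→Slot 2 ($123), Flint→Slot 4 ($74); total welfare W = $337.
Apex receives Slot 5 at value $140, so the others get W − 140 = $197.
Without Apex: best allocation of the remaining 2 bidders over all 3 slots is Harbor→Slot 2 ($123), Flint→Slot 5 ($87), total $210.
VCG payment = (others' best without Apex) − (others' welfare with Apex) = 210 − 197 = $13.

Apex pays $13.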